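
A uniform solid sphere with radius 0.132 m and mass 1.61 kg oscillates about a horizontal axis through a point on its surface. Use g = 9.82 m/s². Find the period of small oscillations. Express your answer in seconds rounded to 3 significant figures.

I_cm = (2/5)mr² = 0.01122 kg·m². The pivot is at distance d = 0.132 m from the centre of mass.
By the parallel-axis theorem, I = I_cm + md² = 0.01122 + 0.02805 = 0.03927 kg·m².
T = 2π√(I/(mgd)) = 2π√(0.03927/(1.61 × 9.82 × 0.132)) = 0.862 s.

0.862 s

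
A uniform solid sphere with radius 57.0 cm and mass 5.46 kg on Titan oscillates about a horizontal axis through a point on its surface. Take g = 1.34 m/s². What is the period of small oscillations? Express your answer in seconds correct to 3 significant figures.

I_cm = (2/5)mr² = 0.7096 kg·m². The pivot is at distance d = 0.570 m from the centre of mass.
By the parallel-axis theorem, I = I_cm + md² = 0.7096 + 1.774 = 2.484 kg·m².
T = 2π√(I/(mgd)) = 2π√(2.484/(5.46 × 1.34 × 0.570)) = 4.85 s.

4.85 s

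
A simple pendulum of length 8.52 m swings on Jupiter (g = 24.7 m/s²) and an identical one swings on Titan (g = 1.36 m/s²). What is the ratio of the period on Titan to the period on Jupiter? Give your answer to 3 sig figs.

4.26

T ∝ 1/√g, so T₂/T₁ = √(g₁/g₂) = √(24.7/1.36) = 4.26.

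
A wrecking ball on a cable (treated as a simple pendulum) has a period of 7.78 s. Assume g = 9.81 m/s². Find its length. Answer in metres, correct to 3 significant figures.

15.0 m

From T = 2π√(L/g), L = gT²/(4π²) = 9.81 × 7.780²/(4π²) = 15.0 m.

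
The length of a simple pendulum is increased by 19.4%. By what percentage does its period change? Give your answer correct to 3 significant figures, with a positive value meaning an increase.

T ∝ √L, so T'/T = √(1.194) = 1.093.
Percentage change in T = (1.093 − 1) × 100% = 9.27%.

9.27%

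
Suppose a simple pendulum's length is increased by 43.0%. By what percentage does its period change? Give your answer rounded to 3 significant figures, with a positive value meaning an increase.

19.6%

T ∝ √L, so T'/T = √(1.430) = 1.196.
Percentage change in T = (1.196 − 1) × 100% = 19.6%.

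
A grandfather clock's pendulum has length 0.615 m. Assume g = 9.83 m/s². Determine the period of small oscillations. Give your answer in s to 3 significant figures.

T = 2π√(L/g) = 2π√(0.615/9.83) = 2π × 0.2501 = 1.57 s.

1.57 s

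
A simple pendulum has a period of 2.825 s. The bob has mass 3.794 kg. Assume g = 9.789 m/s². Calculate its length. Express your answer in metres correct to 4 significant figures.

1.979 m

From T = 2π√(L/g), L = gT²/(4π²) = 9.789 × 2.8250²/(4π²) = 1.979 m.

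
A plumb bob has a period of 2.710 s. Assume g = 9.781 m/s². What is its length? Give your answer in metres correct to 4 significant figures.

From T = 2π√(L/g), L = gT²/(4π²) = 9.781 × 2.7100²/(4π²) = 1.820 m.

1.820 m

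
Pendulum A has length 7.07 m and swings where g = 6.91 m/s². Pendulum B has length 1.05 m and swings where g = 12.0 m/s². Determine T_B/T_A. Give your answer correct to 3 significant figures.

T = 2π√(L/g), so T_B/T_A = √((L_B/g_B)/(L_A/g_A)) = √((1.05/12.0)/(7.07/6.91)) = 0.292.

0.292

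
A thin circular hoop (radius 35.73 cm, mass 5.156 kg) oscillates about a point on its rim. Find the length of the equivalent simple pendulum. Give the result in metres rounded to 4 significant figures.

0.7146 m

The equivalent simple-pendulum length is L_eq = I/(md), where I is about the pivot and d = 0.35730 m.
I_cm = mR² = 0.65823 kg·m², so I = I_cm + md² = 0.65823 + 0.65823 = 1.3165 kg·m².
L_eq = 1.3165/(5.156 × 0.35730) = 0.7146 m.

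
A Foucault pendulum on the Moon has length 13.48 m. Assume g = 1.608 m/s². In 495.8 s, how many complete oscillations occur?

27

T = 2π√(L/g) = 2π√(13.48/1.608) = 18.192 s.
Number of complete oscillations = ⌊495.8/18.192⌋ = ⌊27.254⌋ = 27.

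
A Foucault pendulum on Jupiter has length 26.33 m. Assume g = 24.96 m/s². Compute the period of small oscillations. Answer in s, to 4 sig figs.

T = 2π√(L/g) = 2π√(26.33/24.96) = 2π × 1.0271 = 6.453 s.

6.453 s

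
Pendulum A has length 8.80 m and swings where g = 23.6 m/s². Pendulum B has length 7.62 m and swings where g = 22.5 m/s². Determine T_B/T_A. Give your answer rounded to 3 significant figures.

T = 2π√(L/g), so T_B/T_A = √((L_B/g_B)/(L_A/g_A)) = √((7.62/22.5)/(8.80/23.6)) = 0.953.

0.953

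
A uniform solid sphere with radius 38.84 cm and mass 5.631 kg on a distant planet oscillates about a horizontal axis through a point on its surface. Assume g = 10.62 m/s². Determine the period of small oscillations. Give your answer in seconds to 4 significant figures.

1.422 s

I_cm = (2/5)mr² = 0.33978 kg·m². The pivot is at distance d = 0.3884 m from the centre of mass.
By the parallel-axis theorem, I = I_cm + md² = 0.33978 + 0.84946 = 1.1892 kg·m².
T = 2π√(I/(mgd)) = 2π√(1.1892/(5.631 × 10.62 × 0.3884)) = 1.422 s.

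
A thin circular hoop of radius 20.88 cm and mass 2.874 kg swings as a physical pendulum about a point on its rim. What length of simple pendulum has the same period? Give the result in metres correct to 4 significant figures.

0.4176 m

The equivalent simple-pendulum length is L_eq = I/(md), where I is about the pivot and d = 0.20880 m.
I_cm = mR² = 0.12530 kg·m², so I = I_cm + md² = 0.12530 + 0.12530 = 0.25060 kg·m².
L_eq = 0.25060/(2.874 × 0.20880) = 0.4176 m.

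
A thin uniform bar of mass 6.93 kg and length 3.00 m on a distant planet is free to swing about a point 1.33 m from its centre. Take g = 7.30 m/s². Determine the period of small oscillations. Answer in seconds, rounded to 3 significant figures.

For a physical pendulum T = 2π√(I/(mgd)), with d = 1.330 m from pivot to centre of mass.
I_cm = mL²/12 = 6.93 × 3.00²/12 = 5.197 kg·m²; I = I_cm + md² = 5.197 + 6.93 × 1.330² = 17.46 kg·m².
T = 2π√(17.46/(6.93 × 7.30 × 1.330)) = 3.20 s.

3.20 s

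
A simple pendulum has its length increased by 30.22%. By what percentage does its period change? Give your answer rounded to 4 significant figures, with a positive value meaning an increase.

T ∝ √L, so T'/T = √(1.3022) = 1.1411.
Percentage change in T = (1.1411 − 1) × 100% = 14.11%.

14.11%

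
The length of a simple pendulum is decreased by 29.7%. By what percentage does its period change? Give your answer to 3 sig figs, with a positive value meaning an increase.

-16.2%

T ∝ √L, so T'/T = √(0.7030) = 0.8385.
Percentage change in T = (0.8385 − 1) × 100% = -16.2%.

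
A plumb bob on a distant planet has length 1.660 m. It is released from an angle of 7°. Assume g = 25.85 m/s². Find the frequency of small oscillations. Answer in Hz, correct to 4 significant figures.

T = 2π√(L/g) = 2π√(1.660/25.85) = 1.5922 s, so f = 1/T = 0.6281 Hz.

0.6281 Hz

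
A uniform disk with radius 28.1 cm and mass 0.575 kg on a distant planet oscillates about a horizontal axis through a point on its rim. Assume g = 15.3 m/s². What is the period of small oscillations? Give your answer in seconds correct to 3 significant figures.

I_cm = ½mr² = 0.02270 kg·m². The pivot is at distance d = 0.281 m from the centre of mass.
By the parallel-axis theorem, I = I_cm + md² = 0.02270 + 0.04540 = 0.06810 kg·m².
T = 2π√(I/(mgd)) = 2π√(0.06810/(0.575 × 15.3 × 0.281)) = 1.04 s.

1.04 s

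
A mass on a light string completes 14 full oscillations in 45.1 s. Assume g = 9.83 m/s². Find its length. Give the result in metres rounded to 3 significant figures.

T = 45.1/14 = 3.221 s.
From T = 2π√(L/g), L = gT²/(4π²) = 9.83 × 3.221²/(4π²) = 2.58 m.

2.58 m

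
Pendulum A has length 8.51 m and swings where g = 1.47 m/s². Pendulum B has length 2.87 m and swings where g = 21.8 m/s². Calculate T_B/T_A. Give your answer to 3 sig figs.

0.151

T = 2π√(L/g), so T_B/T_A = √((L_B/g_B)/(L_A/g_A)) = √((2.87/21.8)/(8.51/1.47)) = 0.151.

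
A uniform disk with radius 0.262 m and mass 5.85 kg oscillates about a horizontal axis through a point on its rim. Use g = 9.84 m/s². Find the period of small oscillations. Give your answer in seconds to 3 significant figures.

1.26 s

I_cm = ½mr² = 0.2008 kg·m². The pivot is at distance d = 0.262 m from the centre of mass.
By the parallel-axis theorem, I = I_cm + md² = 0.2008 + 0.4016 = 0.6024 kg·m².
T = 2π√(I/(mgd)) = 2π√(0.6024/(5.85 × 9.84 × 0.262)) = 1.26 s.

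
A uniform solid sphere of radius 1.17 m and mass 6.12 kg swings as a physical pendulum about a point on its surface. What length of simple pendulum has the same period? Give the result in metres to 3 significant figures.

The equivalent simple-pendulum length is L_eq = I/(md), where I is about the pivot and d = 1.170 m.
I_cm = (2/5)mR² = 3.351 kg·m², so I = I_cm + md² = 3.351 + 8.378 = 11.73 kg·m².
L_eq = 11.73/(6.12 × 1.170) = 1.64 m.

1.64 m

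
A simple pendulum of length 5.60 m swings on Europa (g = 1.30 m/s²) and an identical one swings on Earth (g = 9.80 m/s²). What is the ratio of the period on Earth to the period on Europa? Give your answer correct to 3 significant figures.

0.364

T ∝ 1/√g, so T₂/T₁ = √(g₁/g₂) = √(1.30/9.80) = 0.364.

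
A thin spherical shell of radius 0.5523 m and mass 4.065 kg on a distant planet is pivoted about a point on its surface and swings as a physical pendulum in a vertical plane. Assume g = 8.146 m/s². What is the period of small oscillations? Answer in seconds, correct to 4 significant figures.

2.112 s

I_cm = (2/3)mr² = 0.82665 kg·m². The pivot is at distance d = 0.5523 m from the centre of mass.
By the parallel-axis theorem, I = I_cm + md² = 0.82665 + 1.2400 = 2.0666 kg·m².
T = 2π√(I/(mgd)) = 2π√(2.0666/(4.065 × 8.146 × 0.5523)) = 2.112 s.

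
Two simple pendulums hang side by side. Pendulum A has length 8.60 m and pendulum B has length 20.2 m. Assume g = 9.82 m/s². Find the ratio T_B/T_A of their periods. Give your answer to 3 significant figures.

T ∝ √L, so T_B/T_A = √(L_B/L_A) = √(20.2/8.60) = 1.53.

1.53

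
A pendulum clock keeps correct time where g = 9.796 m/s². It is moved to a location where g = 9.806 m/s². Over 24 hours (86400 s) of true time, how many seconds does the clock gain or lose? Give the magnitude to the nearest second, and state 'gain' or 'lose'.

The clock's period scales as T ∝ 1/√g, so T'/T = √(9.796/9.806) = 0.999490.
In 86400 s of true time the clock registers 86400/0.999490 = 86444.1 s, so it gains 44 s.

gain 44 s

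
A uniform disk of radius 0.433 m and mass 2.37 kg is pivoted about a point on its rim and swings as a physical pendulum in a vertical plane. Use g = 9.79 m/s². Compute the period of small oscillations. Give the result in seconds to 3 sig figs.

I_cm = ½mr² = 0.2222 kg·m². The pivot is at distance d = 0.433 m from the centre of mass.
By the parallel-axis theorem, I = I_cm + md² = 0.2222 + 0.4443 = 0.6665 kg·m².
T = 2π√(I/(mgd)) = 2π√(0.6665/(2.37 × 9.79 × 0.433)) = 1.62 s.

1.62 s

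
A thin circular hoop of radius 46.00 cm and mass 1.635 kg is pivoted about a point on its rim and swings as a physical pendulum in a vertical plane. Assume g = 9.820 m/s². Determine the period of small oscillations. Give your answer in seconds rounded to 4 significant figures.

1.923 s

I_cm = mr² = 0.34597 kg·m². The pivot is at distance d = 0.4600 m from the centre of mass.
By the parallel-axis theorem, I = I_cm + md² = 0.34597 + 0.34597 = 0.69193 kg·m².
T = 2π√(I/(mgd)) = 2π√(0.69193/(1.635 × 9.820 × 0.4600)) = 1.923 s.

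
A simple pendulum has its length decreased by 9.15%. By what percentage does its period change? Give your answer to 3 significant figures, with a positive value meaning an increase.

T ∝ √L, so T'/T = √(0.9085) = 0.9532.
Percentage change in T = (0.9532 − 1) × 100% = -4.68%.

-4.68%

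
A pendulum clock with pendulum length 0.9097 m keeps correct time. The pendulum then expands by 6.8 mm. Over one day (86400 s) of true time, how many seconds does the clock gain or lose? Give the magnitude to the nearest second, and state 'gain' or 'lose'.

T ∝ √L, so T'/T = √(0.91650/0.9097) = 1.00373.
In 86400 s of true time the clock registers 86400/1.00373 = 86078.9 s, so it loses 321 s.

lose 321 s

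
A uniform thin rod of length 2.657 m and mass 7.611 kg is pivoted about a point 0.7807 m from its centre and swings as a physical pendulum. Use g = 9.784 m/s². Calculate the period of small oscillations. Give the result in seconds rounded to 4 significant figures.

For a physical pendulum T = 2π√(I/(mgd)), with d = 0.78070 m from pivot to centre of mass.
I_cm = mL²/12 = 7.611 × 2.657²/12 = 4.4776 kg·m²; I = I_cm + md² = 4.4776 + 7.611 × 0.78070² = 9.1164 kg·m².
T = 2π√(9.1164/(7.611 × 9.784 × 0.78070)) = 2.488 s.

2.488 s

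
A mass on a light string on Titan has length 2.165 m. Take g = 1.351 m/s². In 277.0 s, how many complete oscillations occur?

34

T = 2π√(L/g) = 2π√(2.165/1.351) = 7.9539 s.
Number of complete oscillations = ⌊277.0/7.9539⌋ = ⌊34.826⌋ = 34.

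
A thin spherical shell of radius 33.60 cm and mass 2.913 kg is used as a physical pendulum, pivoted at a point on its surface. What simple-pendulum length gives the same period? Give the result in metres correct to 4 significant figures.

0.5600 m

The equivalent simple-pendulum length is L_eq = I/(md), where I is about the pivot and d = 0.33600 m.
I_cm = (2/3)mR² = 0.21924 kg·m², so I = I_cm + md² = 0.21924 + 0.32887 = 0.54811 kg·m².
L_eq = 0.54811/(2.913 × 0.33600) = 0.5600 m.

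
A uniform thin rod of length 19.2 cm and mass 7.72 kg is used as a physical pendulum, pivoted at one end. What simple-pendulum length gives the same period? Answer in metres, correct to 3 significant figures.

0.128 m

The equivalent simple-pendulum length is L_eq = I/(md), where I is about the pivot and d = 0.09600 m.
I_cm = (1/12)mL² = 0.02372 kg·m², so I = I_cm + md² = 0.02372 + 0.07115 = 0.09486 kg·m².
L_eq = 0.09486/(7.72 × 0.09600) = 0.128 m.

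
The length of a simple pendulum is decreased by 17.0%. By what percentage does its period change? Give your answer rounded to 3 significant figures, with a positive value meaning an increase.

-8.90%

T ∝ √L, so T'/T = √(0.8300) = 0.9110.
Percentage change in T = (0.9110 − 1) × 100% = -8.90%.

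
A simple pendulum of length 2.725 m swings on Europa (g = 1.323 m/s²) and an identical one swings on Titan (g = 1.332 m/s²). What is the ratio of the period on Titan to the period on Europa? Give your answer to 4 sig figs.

T ∝ 1/√g, so T₂/T₁ = √(g₁/g₂) = √(1.323/1.332) = 0.9966.

0.9966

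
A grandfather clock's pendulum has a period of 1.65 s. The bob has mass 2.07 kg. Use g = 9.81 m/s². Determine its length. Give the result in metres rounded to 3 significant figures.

0.677 m

From T = 2π√(L/g), L = gT²/(4π²) = 9.81 × 1.650²/(4π²) = 0.677 m.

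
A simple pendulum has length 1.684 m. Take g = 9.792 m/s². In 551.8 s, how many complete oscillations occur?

211

T = 2π√(L/g) = 2π√(1.684/9.792) = 2.6056 s.
Number of complete oscillations = ⌊551.8/2.6056⌋ = ⌊211.77⌋ = 211.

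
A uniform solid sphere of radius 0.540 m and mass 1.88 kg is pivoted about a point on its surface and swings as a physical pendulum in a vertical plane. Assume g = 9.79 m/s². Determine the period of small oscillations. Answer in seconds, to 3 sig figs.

1.75 s

I_cm = (2/5)mr² = 0.2193 kg·m². The pivot is at distance d = 0.540 m from the centre of mass.
By the parallel-axis theorem, I = I_cm + md² = 0.2193 + 0.5482 = 0.7675 kg·m².
T = 2π√(I/(mgd)) = 2π√(0.7675/(1.88 × 9.79 × 0.540)) = 1.75 s.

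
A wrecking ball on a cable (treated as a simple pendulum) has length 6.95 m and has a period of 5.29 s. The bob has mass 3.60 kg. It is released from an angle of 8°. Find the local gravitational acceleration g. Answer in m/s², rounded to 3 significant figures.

From T = 2π√(L/g), g = 4π²L/T² = 4π² × 6.95/5.290² = 9.80 m/s².

9.80 m/s²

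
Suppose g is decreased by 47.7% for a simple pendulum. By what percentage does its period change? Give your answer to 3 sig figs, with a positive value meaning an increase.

T ∝ 1/√g, so T'/T = 1/√(0.5230) = 1.383.
Percentage change in T = (1.383 − 1) × 100% = 38.3%.

38.3%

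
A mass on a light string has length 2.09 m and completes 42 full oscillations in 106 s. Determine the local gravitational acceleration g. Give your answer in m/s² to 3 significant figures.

T = 106/42 = 2.524 s.
From T = 2π√(L/g), g = 4π²L/T² = 4π² × 2.09/2.524² = 13.0 m/s².

13.0 m/s²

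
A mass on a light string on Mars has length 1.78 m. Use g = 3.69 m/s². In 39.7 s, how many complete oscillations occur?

T = 2π√(L/g) = 2π√(1.78/3.69) = 4.364 s.
Number of complete oscillations = ⌊39.7/4.364⌋ = ⌊9.097⌋ = 9.

9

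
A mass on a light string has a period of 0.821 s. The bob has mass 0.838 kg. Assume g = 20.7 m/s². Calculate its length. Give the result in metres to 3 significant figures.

From T = 2π√(L/g), L = gT²/(4π²) = 20.7 × 0.8210²/(4π²) = 0.353 m.

0.353 m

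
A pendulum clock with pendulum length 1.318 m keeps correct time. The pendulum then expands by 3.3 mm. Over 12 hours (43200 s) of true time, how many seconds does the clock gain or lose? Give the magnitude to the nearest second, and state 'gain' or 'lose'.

T ∝ √L, so T'/T = √(1.32130/1.318) = 1.00125.
In 43200 s of true time the clock registers 43200/1.00125 = 43146.0 s, so it loses 54 s.

lose 54 s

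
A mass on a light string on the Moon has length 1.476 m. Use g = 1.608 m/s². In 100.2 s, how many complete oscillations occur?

T = 2π√(L/g) = 2π√(1.476/1.608) = 6.0198 s.
Number of complete oscillations = ⌊100.2/6.0198⌋ = ⌊16.645⌋ = 16.

16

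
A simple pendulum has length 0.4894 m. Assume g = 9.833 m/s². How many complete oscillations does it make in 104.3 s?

T = 2π√(L/g) = 2π√(0.4894/9.833) = 1.4017 s.
Number of complete oscillations = ⌊104.3/1.4017⌋ = ⌊74.407⌋ = 74.

74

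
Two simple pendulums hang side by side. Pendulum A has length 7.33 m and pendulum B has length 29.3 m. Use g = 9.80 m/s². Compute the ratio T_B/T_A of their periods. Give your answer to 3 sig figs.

T ∝ √L, so T_B/T_A = √(L_B/L_A) = √(29.3/7.33) = 2.00.

2.00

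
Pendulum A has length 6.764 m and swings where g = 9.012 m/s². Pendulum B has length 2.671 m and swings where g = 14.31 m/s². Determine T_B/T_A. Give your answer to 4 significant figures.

T = 2π√(L/g), so T_B/T_A = √((L_B/g_B)/(L_A/g_A)) = √((2.671/14.31)/(6.764/9.012)) = 0.4987.

0.4987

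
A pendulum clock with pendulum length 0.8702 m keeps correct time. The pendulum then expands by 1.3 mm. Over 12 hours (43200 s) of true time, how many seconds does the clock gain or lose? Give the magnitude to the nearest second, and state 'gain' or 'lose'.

lose 32 s

T ∝ √L, so T'/T = √(0.87150/0.8702) = 1.00075.
In 43200 s of true time the clock registers 43200/1.00075 = 43167.8 s, so it loses 32 s.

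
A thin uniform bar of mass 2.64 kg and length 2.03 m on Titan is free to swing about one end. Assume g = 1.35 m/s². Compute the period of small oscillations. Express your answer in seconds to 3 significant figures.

For a physical pendulum T = 2π√(I/(mgd)), with d = 1.015 m from pivot to centre of mass.
I_cm = mL²/12 = 2.64 × 2.03²/12 = 0.9066 kg·m²; I = I_cm + md² = 0.9066 + 2.64 × 1.015² = 3.626 kg·m².
T = 2π√(3.626/(2.64 × 1.35 × 1.015)) = 6.29 s.

6.29 s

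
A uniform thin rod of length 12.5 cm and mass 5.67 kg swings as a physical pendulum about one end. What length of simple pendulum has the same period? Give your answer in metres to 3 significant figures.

0.0833 m

The equivalent simple-pendulum length is L_eq = I/(md), where I is about the pivot and d = 0.06250 m.
I_cm = (1/12)mL² = 0.007383 kg·m², so I = I_cm + md² = 0.007383 + 0.02215 = 0.02953 kg·m².
L_eq = 0.02953/(5.67 × 0.06250) = 0.0833 m.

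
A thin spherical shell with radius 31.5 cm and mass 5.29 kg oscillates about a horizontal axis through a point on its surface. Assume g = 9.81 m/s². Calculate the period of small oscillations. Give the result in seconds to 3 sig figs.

1.45 s

I_cm = (2/3)mr² = 0.3499 kg·m². The pivot is at distance d = 0.315 m from the centre of mass.
By the parallel-axis theorem, I = I_cm + md² = 0.3499 + 0.5249 = 0.8748 kg·m².
T = 2π√(I/(mgd)) = 2π√(0.8748/(5.29 × 9.81 × 0.315)) = 1.45 s.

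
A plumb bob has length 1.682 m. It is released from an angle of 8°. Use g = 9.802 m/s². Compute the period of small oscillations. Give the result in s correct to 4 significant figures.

T = 2π√(L/g) = 2π√(1.682/9.802) = 2π × 0.41424 = 2.603 s.

2.603 s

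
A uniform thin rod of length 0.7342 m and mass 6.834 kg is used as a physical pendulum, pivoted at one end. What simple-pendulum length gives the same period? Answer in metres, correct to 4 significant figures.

0.4895 m

The equivalent simple-pendulum length is L_eq = I/(md), where I is about the pivot and d = 0.36710 m.
I_cm = (1/12)mL² = 0.30699 kg·m², so I = I_cm + md² = 0.30699 + 0.92097 = 1.2280 kg·m².
L_eq = 1.2280/(6.834 × 0.36710) = 0.4895 m.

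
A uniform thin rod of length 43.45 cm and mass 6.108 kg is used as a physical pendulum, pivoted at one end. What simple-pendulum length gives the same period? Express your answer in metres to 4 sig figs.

The equivalent simple-pendulum length is L_eq = I/(md), where I is about the pivot and d = 0.21725 m.
I_cm = (1/12)mL² = 0.096094 kg·m², so I = I_cm + md² = 0.096094 + 0.28828 = 0.38438 kg·m².
L_eq = 0.38438/(6.108 × 0.21725) = 0.2897 m.

0.2897 m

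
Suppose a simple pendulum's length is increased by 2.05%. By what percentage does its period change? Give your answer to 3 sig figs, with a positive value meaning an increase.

T ∝ √L, so T'/T = √(1.020) = 1.010.
Percentage change in T = (1.010 − 1) × 100% = 1.02%.

1.02%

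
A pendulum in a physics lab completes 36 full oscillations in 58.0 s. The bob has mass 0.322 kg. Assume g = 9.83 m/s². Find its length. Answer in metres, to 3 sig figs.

0.646 m

T = 58.0/36 = 1.611 s.
From T = 2π√(L/g), L = gT²/(4π²) = 9.83 × 1.611²/(4π²) = 0.646 m.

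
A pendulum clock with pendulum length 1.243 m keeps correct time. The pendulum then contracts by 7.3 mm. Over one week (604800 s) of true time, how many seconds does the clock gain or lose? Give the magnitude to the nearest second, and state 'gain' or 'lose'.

T ∝ √L, so T'/T = √(1.23570/1.243) = 0.997059.
In 604800 s of true time the clock registers 604800/0.997059 = 606583.8 s, so it gains 1784 s.

gain 1784 s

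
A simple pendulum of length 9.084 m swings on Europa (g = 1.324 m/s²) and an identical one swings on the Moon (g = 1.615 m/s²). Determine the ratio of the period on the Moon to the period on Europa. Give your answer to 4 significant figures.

0.9054

T ∝ 1/√g, so T₂/T₁ = √(g₁/g₂) = √(1.324/1.615) = 0.9054.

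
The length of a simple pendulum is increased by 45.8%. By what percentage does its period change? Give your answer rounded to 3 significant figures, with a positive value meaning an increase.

T ∝ √L, so T'/T = √(1.458) = 1.207.
Percentage change in T = (1.207 − 1) × 100% = 20.7%.

20.7%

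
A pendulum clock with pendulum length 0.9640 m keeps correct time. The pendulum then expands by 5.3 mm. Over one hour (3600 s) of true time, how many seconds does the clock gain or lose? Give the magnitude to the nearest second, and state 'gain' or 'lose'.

lose 10 s

T ∝ √L, so T'/T = √(0.96930/0.9640) = 1.00275.
In 3600 s of true time the clock registers 3600/1.00275 = 3590.1 s, so it loses 10 s.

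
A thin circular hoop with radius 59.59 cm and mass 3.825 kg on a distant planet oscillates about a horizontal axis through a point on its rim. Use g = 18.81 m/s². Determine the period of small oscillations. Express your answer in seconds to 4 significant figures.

1.582 s

I_cm = mr² = 1.3582 kg·m². The pivot is at distance d = 0.5959 m from the centre of mass.
By the parallel-axis theorem, I = I_cm + md² = 1.3582 + 1.3582 = 2.7165 kg·m².
T = 2π√(I/(mgd)) = 2π√(2.7165/(3.825 × 18.81 × 0.5959)) = 1.582 s.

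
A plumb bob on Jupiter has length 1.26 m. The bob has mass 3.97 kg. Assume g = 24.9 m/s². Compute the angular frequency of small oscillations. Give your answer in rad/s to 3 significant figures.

ω = √(g/L) = √(24.9/1.26) = 4.45 rad/s.

4.45 rad/s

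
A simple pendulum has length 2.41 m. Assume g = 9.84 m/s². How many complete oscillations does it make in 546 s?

T = 2π√(L/g) = 2π√(2.41/9.84) = 3.110 s.
Number of complete oscillations = ⌊546/3.110⌋ = ⌊175.6⌋ = 175.

175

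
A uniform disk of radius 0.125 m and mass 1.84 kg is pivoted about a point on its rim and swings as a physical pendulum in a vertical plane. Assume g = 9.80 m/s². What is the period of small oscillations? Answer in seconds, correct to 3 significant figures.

I_cm = ½mr² = 0.01438 kg·m². The pivot is at distance d = 0.125 m from the centre of mass.
By the parallel-axis theorem, I = I_cm + md² = 0.01438 + 0.02875 = 0.04313 kg·m².
T = 2π√(I/(mgd)) = 2π√(0.04313/(1.84 × 9.80 × 0.125)) = 0.869 s.

0.869 s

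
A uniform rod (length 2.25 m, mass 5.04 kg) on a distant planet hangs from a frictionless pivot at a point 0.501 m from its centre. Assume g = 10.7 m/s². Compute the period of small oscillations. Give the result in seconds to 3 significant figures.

For a physical pendulum T = 2π√(I/(mgd)), with d = 0.5010 m from pivot to centre of mass.
I_cm = mL²/12 = 5.04 × 2.25²/12 = 2.126 kg·m²; I = I_cm + md² = 2.126 + 5.04 × 0.5010² = 3.391 kg·m².
T = 2π√(3.391/(5.04 × 10.7 × 0.5010)) = 2.23 s.

2.23 s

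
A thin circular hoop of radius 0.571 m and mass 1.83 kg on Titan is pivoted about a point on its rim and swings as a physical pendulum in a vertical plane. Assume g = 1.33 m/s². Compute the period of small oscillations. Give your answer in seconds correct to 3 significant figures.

I_cm = mr² = 0.5967 kg·m². The pivot is at distance d = 0.571 m from the centre of mass.
By the parallel-axis theorem, I = I_cm + md² = 0.5967 + 0.5967 = 1.193 kg·m².
T = 2π√(I/(mgd)) = 2π√(1.193/(1.83 × 1.33 × 0.571)) = 5.82 s.

5.82 s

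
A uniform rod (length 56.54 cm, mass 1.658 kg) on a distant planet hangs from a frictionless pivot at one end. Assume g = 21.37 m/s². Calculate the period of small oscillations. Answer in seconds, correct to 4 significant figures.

0.8345 s

For a physical pendulum T = 2π√(I/(mgd)), with d = 0.28270 m from pivot to centre of mass.
I_cm = mL²/12 = 1.658 × 0.5654²/12 = 0.044169 kg·m²; I = I_cm + md² = 0.044169 + 1.658 × 0.28270² = 0.17667 kg·m².
T = 2π√(0.17667/(1.658 × 21.37 × 0.28270)) = 0.8345 s.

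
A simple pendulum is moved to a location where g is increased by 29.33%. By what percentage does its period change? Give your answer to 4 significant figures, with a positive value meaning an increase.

-12.07%

T ∝ 1/√g, so T'/T = 1/√(1.2933) = 0.87933.
Percentage change in T = (0.87933 − 1) × 100% = -12.07%.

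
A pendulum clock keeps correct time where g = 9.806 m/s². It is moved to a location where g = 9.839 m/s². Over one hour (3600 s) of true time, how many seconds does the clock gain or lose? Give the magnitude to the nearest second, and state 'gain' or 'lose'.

gain 6 s

The clock's period scales as T ∝ 1/√g, so T'/T = √(9.806/9.839) = 0.998322.
In 3600 s of true time the clock registers 3600/0.998322 = 3606.1 s, so it gains 6 s.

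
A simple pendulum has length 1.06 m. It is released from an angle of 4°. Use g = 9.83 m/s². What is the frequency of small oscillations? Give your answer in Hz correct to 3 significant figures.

0.485 Hz

T = 2π√(L/g) = 2π√(1.06/9.83) = 2.063 s, so f = 1/T = 0.485 Hz.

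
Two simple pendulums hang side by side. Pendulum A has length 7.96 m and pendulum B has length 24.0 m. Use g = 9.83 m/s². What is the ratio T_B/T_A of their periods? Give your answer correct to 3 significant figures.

1.74

T ∝ √L, so T_B/T_A = √(L_B/L_A) = √(24.0/7.96) = 1.74.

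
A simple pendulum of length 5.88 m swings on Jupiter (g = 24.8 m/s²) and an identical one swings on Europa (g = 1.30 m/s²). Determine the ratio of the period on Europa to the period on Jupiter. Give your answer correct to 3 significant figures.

4.37

T ∝ 1/√g, so T₂/T₁ = √(g₁/g₂) = √(24.8/1.30) = 4.37.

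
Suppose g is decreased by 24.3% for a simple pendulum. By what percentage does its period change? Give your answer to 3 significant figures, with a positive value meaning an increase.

14.9%

T ∝ 1/√g, so T'/T = 1/√(0.7570) = 1.149.
Percentage change in T = (1.149 − 1) × 100% = 14.9%.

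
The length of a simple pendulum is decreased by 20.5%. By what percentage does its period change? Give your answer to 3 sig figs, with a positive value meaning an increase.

T ∝ √L, so T'/T = √(0.7950) = 0.8916.
Percentage change in T = (0.8916 − 1) × 100% = -10.8%.

-10.8%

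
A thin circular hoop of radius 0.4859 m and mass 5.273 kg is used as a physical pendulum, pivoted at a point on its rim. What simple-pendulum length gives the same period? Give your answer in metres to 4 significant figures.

The equivalent simple-pendulum length is L_eq = I/(md), where I is about the pivot and d = 0.48590 m.
I_cm = mR² = 1.2449 kg·m², so I = I_cm + md² = 1.2449 + 1.2449 = 2.4899 kg·m².
L_eq = 2.4899/(5.273 × 0.48590) = 0.9718 m.

0.9718 m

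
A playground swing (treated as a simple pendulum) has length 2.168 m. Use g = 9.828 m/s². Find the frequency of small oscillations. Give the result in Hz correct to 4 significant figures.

0.3389 Hz

T = 2π√(L/g) = 2π√(2.168/9.828) = 2.9511 s, so f = 1/T = 0.3389 Hz.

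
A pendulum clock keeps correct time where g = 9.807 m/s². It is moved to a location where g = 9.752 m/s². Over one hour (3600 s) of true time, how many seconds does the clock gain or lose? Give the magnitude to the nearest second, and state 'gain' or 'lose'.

The clock's period scales as T ∝ 1/√g, so T'/T = √(9.807/9.752) = 1.00282.
In 3600 s of true time the clock registers 3600/1.00282 = 3589.9 s, so it loses 10 s.

lose 10 s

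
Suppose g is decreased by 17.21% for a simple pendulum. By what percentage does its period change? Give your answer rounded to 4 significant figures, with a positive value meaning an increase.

T ∝ 1/√g, so T'/T = 1/√(0.82790) = 1.0990.
Percentage change in T = (1.0990 − 1) × 100% = 9.903%.

9.903%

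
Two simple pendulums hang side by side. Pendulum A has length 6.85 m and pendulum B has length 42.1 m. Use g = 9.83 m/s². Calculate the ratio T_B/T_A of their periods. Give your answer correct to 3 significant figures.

T ∝ √L, so T_B/T_A = √(L_B/L_A) = √(42.1/6.85) = 2.48.

2.48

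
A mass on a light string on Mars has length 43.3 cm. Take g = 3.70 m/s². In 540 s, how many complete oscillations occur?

251

T = 2π√(L/g) = 2π√(0.433/3.70) = 2.149 s.
Number of complete oscillations = ⌊540/2.149⌋ = ⌊251.2⌋ = 251.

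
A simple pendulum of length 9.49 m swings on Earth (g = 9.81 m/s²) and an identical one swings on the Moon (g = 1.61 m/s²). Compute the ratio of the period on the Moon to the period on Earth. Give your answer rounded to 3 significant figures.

2.47

T ∝ 1/√g, so T₂/T₁ = √(g₁/g₂) = √(9.81/1.61) = 2.47.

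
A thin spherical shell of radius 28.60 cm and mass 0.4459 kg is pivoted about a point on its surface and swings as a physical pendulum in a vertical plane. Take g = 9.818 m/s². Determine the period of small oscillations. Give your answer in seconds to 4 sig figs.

1.384 s

I_cm = (2/3)mr² = 0.024315 kg·m². The pivot is at distance d = 0.2860 m from the centre of mass.
By the parallel-axis theorem, I = I_cm + md² = 0.024315 + 0.036473 = 0.060788 kg·m².
T = 2π√(I/(mgd)) = 2π√(0.060788/(0.4459 × 9.818 × 0.2860)) = 1.384 s.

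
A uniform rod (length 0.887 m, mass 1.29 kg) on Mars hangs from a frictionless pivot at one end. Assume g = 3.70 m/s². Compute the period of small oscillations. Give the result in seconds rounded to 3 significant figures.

2.51 s

For a physical pendulum T = 2π√(I/(mgd)), with d = 0.4435 m from pivot to centre of mass.
I_cm = mL²/12 = 1.29 × 0.887²/12 = 0.08458 kg·m²; I = I_cm + md² = 0.08458 + 1.29 × 0.4435² = 0.3383 kg·m².
T = 2π√(0.3383/(1.29 × 3.70 × 0.4435)) = 2.51 s.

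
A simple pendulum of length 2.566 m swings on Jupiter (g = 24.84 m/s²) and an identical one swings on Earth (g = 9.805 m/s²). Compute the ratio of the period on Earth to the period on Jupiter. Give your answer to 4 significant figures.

T ∝ 1/√g, so T₂/T₁ = √(g₁/g₂) = √(24.84/9.805) = 1.592.

1.592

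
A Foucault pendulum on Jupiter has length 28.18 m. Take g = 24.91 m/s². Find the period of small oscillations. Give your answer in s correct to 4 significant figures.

T = 2π√(L/g) = 2π√(28.18/24.91) = 2π × 1.0636 = 6.683 s.

6.683 s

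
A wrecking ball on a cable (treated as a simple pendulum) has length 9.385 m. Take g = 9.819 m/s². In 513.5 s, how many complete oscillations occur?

T = 2π√(L/g) = 2π√(9.385/9.819) = 6.1428 s.
Number of complete oscillations = ⌊513.5/6.1428⌋ = ⌊83.594⌋ = 83.

83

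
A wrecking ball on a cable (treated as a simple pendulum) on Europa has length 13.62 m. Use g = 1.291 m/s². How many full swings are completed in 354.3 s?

T = 2π√(L/g) = 2π√(13.62/1.291) = 20.408 s.
Number of complete oscillations = ⌊354.3/20.408⌋ = ⌊17.361⌋ = 17.

17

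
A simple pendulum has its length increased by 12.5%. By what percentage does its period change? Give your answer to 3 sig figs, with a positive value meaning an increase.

6.07%

T ∝ √L, so T'/T = √(1.125) = 1.061.
Percentage change in T = (1.061 − 1) × 100% = 6.07%.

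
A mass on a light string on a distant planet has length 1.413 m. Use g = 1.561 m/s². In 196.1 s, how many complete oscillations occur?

T = 2π√(L/g) = 2π√(1.413/1.561) = 5.9779 s.
Number of complete oscillations = ⌊196.1/5.9779⌋ = ⌊32.804⌋ = 32.

32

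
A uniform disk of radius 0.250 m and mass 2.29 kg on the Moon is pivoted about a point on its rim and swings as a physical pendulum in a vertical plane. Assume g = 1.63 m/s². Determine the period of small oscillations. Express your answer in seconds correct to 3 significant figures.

I_cm = ½mr² = 0.07156 kg·m². The pivot is at distance d = 0.250 m from the centre of mass.
By the parallel-axis theorem, I = I_cm + md² = 0.07156 + 0.1431 = 0.2147 kg·m².
T = 2π√(I/(mgd)) = 2π√(0.2147/(2.29 × 1.63 × 0.250)) = 3.01 s.

3.01 s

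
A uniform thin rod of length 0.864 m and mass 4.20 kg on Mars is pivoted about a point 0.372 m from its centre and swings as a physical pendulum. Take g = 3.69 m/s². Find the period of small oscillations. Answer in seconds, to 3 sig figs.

For a physical pendulum T = 2π√(I/(mgd)), with d = 0.3720 m from pivot to centre of mass.
I_cm = mL²/12 = 4.20 × 0.864²/12 = 0.2613 kg·m²; I = I_cm + md² = 0.2613 + 4.20 × 0.3720² = 0.8425 kg·m².
T = 2π√(0.8425/(4.20 × 3.69 × 0.3720)) = 2.40 s.

2.40 s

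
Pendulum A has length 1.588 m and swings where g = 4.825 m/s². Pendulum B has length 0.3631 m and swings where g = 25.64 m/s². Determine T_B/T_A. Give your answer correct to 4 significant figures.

T = 2π√(L/g), so T_B/T_A = √((L_B/g_B)/(L_A/g_A)) = √((0.3631/25.64)/(1.588/4.825)) = 0.2074.

0.2074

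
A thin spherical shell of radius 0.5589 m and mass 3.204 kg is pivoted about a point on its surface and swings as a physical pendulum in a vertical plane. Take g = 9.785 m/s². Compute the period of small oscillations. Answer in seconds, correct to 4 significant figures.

1.939 s

I_cm = (2/3)mr² = 0.66722 kg·m². The pivot is at distance d = 0.5589 m from the centre of mass.
By the parallel-axis theorem, I = I_cm + md² = 0.66722 + 1.0008 = 1.6681 kg·m².
T = 2π√(I/(mgd)) = 2π√(1.6681/(3.204 × 9.785 × 0.5589)) = 1.939 s.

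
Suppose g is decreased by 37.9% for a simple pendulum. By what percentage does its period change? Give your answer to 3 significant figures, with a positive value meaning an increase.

26.9%

T ∝ 1/√g, so T'/T = 1/√(0.6210) = 1.269.
Percentage change in T = (1.269 − 1) × 100% = 26.9%.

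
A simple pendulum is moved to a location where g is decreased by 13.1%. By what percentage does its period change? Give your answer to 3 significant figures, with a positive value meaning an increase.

T ∝ 1/√g, so T'/T = 1/√(0.8690) = 1.073.
Percentage change in T = (1.073 − 1) × 100% = 7.27%.

7.27%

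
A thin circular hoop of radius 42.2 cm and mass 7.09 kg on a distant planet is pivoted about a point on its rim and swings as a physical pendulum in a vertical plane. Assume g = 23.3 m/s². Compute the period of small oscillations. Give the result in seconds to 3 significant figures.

I_cm = mr² = 1.263 kg·m². The pivot is at distance d = 0.422 m from the centre of mass.
By the parallel-axis theorem, I = I_cm + md² = 1.263 + 1.263 = 2.525 kg·m².
T = 2π√(I/(mgd)) = 2π√(2.525/(7.09 × 23.3 × 0.422)) = 1.20 s.

1.20 s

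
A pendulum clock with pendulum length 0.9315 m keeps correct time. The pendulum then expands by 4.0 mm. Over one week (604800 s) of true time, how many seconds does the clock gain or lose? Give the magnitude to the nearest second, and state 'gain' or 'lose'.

T ∝ √L, so T'/T = √(0.93550/0.9315) = 1.00214.
In 604800 s of true time the clock registers 604800/1.00214 = 603505.6 s, so it loses 1294 s.

lose 1294 s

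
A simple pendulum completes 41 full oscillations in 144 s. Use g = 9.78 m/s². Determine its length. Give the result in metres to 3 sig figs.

3.06 m

T = 144/41 = 3.512 s.
From T = 2π√(L/g), L = gT²/(4π²) = 9.78 × 3.512²/(4π²) = 3.06 m.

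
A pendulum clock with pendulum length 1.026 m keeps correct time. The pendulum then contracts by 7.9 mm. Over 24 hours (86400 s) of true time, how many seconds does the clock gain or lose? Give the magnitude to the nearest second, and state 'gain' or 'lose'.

gain 335 s

T ∝ √L, so T'/T = √(1.01810/1.026) = 0.996143.
In 86400 s of true time the clock registers 86400/0.996143 = 86734.6 s, so it gains 335 s.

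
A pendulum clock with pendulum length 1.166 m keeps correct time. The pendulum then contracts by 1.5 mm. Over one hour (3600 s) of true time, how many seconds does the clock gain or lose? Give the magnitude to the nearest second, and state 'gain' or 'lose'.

gain 2 s

T ∝ √L, so T'/T = √(1.16450/1.166) = 0.999357.
In 3600 s of true time the clock registers 3600/0.999357 = 3602.3 s, so it gains 2 s.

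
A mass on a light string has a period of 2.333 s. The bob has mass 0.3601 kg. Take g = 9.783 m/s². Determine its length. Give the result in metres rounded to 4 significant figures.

1.349 m

From T = 2π√(L/g), L = gT²/(4π²) = 9.783 × 2.3330²/(4π²) = 1.349 m.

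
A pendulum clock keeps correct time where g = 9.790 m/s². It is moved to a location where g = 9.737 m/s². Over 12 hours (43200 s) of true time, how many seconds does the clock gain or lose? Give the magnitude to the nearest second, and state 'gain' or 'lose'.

The clock's period scales as T ∝ 1/√g, so T'/T = √(9.790/9.737) = 1.00272.
In 43200 s of true time the clock registers 43200/1.00272 = 43082.9 s, so it loses 117 s.

lose 117 s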